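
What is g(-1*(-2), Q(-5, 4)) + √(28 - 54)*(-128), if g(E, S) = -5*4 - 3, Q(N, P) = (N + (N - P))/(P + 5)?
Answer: -23 - 128*I*√26 ≈ -23.0 - 652.67*I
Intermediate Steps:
Q(N, P) = (-P + 2*N)/(5 + P)
g(E, S) = -23 (g(E, S) = -20 - 3 = -23)
g(-1*(-2), Q(-5, 4)) + √(28 - 54)*(-128) = -23 + √(28 - 54)*(-128) = -23 + √(-26)*(-128) = -23 + (I*√26)*(-128) = -23 - 128*I*√26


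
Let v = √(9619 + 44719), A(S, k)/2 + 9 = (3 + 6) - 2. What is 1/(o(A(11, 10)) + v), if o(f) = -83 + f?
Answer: 87/46769 + √54338/46769 ≈ 0.0068444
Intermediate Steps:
A(S, k) = -4 (A(S, k) = -18 + 2*((3 + 6) - 2) = -18 + 2*(9 - 2) = -18 + 2*7 = -18 + 14 = -4)
v = √54338 ≈ 233.11
1/(o(A(11, 10)) + v) = 1/((-83 - 4) + √54338) = 1/(-87 + √54338)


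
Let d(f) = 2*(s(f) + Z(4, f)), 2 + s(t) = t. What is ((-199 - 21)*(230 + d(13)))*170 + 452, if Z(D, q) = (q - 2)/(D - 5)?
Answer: -8601548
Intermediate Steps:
s(t) = -2 + t
Z(D, q) = (-2 + q)/(-5 + D)
d(f) = 0 (d(f) = 2*((-2 + f) + (-2 + f)/(-5 + 4)) = 2*((-2 + f) + (-2 + f)/(-1)) = 2*((-2 + f) - (-2 + f)) = 2*((-2 + f) + (2 - f)) = 2*0 = 0)
((-199 - 21)*(230 + d(13)))*170 + 452 = ((-199 - 21)*(230 + 0))*170 + 452 = -220*230*170 + 452 = -50600*170 + 452 = -8602000 + 452 = -8601548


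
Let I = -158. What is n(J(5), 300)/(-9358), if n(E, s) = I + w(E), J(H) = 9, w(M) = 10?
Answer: 74/4679 ≈ 0.015815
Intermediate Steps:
n(E, s) = -148 (n(E, s) = -158 + 10 = -148)
n(J(5), 300)/(-9358) = -148/(-9358) = -148*(-1/9358) = 74/4679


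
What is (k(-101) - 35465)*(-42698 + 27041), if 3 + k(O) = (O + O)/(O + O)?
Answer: 555306819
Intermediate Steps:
k(O) = -2 (k(O) = -3 + (O + O)/(O + O) = -3 + (2*O)/((2*O)) = -3 + (2*O)*(1/(2*O)) = -3 + 1 = -2)
(k(-101) - 35465)*(-42698 + 27041) = (-2 - 35465)*(-42698 + 27041) = -35467*(-15657) = 555306819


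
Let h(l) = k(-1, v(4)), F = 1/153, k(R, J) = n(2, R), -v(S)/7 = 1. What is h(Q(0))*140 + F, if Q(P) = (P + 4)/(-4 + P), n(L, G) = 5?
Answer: 107101/153 ≈ 700.01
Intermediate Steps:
v(S) = -7 (v(S) = -7*1 = -7)
Q(P) = (4 + P)/(-4 + P)
k(R, J) = 5
F = 1/153 ≈ 0.0065359
h(l) = 5
h(Q(0))*140 + F = 5*140 + 1/153 = 700 + 1/153 = 107101/153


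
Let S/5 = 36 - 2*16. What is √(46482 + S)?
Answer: √46502 ≈ 215.64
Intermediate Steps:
S = 20 (S = 5*(36 - 2*16) = 5*(36 - 32) = 5*4 = 20)
√(46482 + S) = √(46482 + 20) = √46502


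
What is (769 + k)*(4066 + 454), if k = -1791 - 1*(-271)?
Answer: -3394520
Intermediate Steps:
k = -1520 (k = -1791 + 271 = -1520)
(769 + k)*(4066 + 454) = (769 - 1520)*(4066 + 454) = -751*4520 = -3394520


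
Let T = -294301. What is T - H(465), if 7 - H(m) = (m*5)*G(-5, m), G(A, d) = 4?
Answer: -285008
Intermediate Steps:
H(m) = 7 - 20*m (H(m) = 7 - m*5*4 = 7 - 5*m*4 = 7 - 20*m)
T - H(465) = -294301 - (7 - 20*465) = -294301 - (7 - 9300) = -294301 - 1*(-9293) = -294301 + 9293 = -285008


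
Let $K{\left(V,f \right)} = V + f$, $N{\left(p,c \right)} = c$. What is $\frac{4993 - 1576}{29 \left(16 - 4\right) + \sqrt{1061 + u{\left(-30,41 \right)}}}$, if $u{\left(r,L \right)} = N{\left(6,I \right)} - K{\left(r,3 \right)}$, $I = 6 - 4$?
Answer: $\frac{594558}{60007} - \frac{3417 \sqrt{1090}}{120014} \approx 8.9681$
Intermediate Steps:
$I = 2$ ($I = 6 - 4 = 2$)
$u{\left(r,L \right)} = -1 - r$ ($u{\left(r,L \right)} = 2 - \left(r + 3\right) = 2 - \left(3 + r\right) = -1 - r$)
$\frac{4993 - 1576}{29 \left(16 - 4\right) + \sqrt{1061 + u{\left(-30,41 \right)}}} = \frac{4993 - 1576}{29 \left(16 - 4\right) + \sqrt{1061 - -29}} = \frac{3417}{29 \cdot 12 + \sqrt{1061 + \left(-1 + 30\right)}} = \frac{3417}{348 + \sqrt{1061 + 29}} = \frac{3417}{348 + \sqrt{1090}}$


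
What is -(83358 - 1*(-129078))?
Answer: -212436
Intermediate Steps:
-(83358 - 1*(-129078)) = -(83358 + 129078) = -1*212436 = -212436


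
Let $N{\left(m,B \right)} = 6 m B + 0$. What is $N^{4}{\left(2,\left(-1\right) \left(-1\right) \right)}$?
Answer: $20736$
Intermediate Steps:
$N{\left(m,B \right)} = 6 B m$ ($N{\left(m,B \right)} = 6 B m + 0 = 6 B m$)
$N^{4}{\left(2,\left(-1\right) \left(-1\right) \right)} = \left(6 \left(\left(-1\right) \left(-1\right)\right) 2\right)^{4} = \left(6 \cdot 1 \cdot 2\right)^{4} = 12^{4} = 20736$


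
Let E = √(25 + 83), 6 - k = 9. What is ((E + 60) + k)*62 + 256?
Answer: 3790 + 372*√3 ≈ 4434.3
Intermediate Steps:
k = -3 (k = 6 - 1*9 = 6 - 9 = -3)
E = 6*√3 (E = √108 = 6*√3 ≈ 10.392)
((E + 60) + k)*62 + 256 = ((6*√3 + 60) - 3)*62 + 256 = ((60 + 6*√3) - 3)*62 + 256 = (57 + 6*√3)*62 + 256 = (3534 + 372*√3) + 256 = 3790 + 372*√3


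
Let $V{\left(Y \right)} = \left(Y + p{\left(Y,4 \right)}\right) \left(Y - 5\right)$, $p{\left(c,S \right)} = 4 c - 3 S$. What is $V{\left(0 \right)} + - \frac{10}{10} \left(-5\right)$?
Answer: $65$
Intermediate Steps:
$p{\left(c,S \right)} = - 3 S + 4 c$
$V{\left(Y \right)} = \left(-12 + 5 Y\right) \left(-5 + Y\right)$ ($V{\left(Y \right)} = \left(Y + \left(\left(-3\right) 4 + 4 Y\right)\right) \left(Y - 5\right) = \left(Y + \left(-12 + 4 Y\right)\right) \left(-5 + Y\right) = \left(-12 + 5 Y\right) \left(-5 + Y\right)$)
$V{\left(0 \right)} + - \frac{10}{10} \left(-5\right) = \left(60 - 0 + 5 \cdot 0^{2}\right) + - \frac{10}{10} \left(-5\right) = \left(60 + 0 + 5 \cdot 0\right) + \left(-10\right) \frac{1}{10} \left(-5\right) = \left(60 + 0 + 0\right) - -5 = 60 + 5 = 65$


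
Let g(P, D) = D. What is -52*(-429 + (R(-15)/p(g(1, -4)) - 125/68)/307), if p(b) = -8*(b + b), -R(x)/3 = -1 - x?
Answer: 931421257/41752 ≈ 22308.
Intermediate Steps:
R(x) = 3 + 3*x (R(x) = -3*(-1 - x) = 3 + 3*x)
p(b) = -16*b
-52*(-429 + (R(-15)/p(g(1, -4)) - 125/68)/307) = -52*(-429 + ((3 + 3*(-15))/((-16*(-4))) - 125/68)/307) = -52*(-429 + ((3 - 45)/64 - 125*1/68)*(1/307)) = -52*(-429 + (-42*1/64 - 125/68)*(1/307)) = -52*(-429 + (-21/32 - 125/68)*(1/307)) = -52*(-429 - 1357/544*1/307) = -52*(-429 - 1357/167008) = -52*(-71647789/167008) = 931421257/41752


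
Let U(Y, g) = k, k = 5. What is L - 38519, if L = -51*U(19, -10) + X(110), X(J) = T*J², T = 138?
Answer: 1631026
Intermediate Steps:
U(Y, g) = 5
X(J) = 138*J²
L = 1669545 (L = -51*5 + 138*110² = -255 + 138*12100 = -255 + 1669800 = 1669545)
L - 38519 = 1669545 - 38519 = 1631026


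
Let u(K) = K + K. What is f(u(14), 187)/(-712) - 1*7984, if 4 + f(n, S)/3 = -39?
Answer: -5684479/712 ≈ -7983.8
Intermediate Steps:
u(K) = 2*K
f(n, S) = -129 (f(n, S) = -12 + 3*(-39) = -12 - 117 = -129)
f(u(14), 187)/(-712) - 1*7984 = -129/(-712) - 1*7984 = -129*(-1/712) - 7984 = 129/712 - 7984 = -5684479/712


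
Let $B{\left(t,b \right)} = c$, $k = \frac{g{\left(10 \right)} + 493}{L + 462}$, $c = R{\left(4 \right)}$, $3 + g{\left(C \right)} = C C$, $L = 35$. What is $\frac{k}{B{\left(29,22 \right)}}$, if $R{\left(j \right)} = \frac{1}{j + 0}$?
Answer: $\frac{2360}{497} \approx 4.7485$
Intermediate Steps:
$g{\left(C \right)} = -3 + C^{2}$ ($g{\left(C \right)} = -3 + C C = -3 + C^{2}$)
$R{\left(j \right)} = \frac{1}{j}$
$c = \frac{1}{4} \approx 0.25$
$k = \frac{590}{497}$ ($k = \frac{\left(-3 + 10^{2}\right) + 493}{35 + 462} = \frac{\left(-3 + 100\right) + 493}{497} = \left(97 + 493\right) \frac{1}{497} = 590 \cdot \frac{1}{497} = \frac{590}{497} \approx 1.1871$)
$B{\left(t,b \right)} = \frac{1}{4}$
$\frac{k}{B{\left(29,22 \right)}} = \frac{590 \frac{1}{\frac{1}{4}}}{497} = \frac{590}{497} \cdot 4 = \frac{2360}{497}$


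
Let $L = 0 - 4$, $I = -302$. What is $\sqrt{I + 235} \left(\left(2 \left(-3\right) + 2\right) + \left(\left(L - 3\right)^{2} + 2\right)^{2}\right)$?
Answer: $2597 i \sqrt{67} \approx 21257.0 i$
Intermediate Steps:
$L = -4$ ($L = 0 - 4 = -4$)
$\sqrt{I + 235} \left(\left(2 \left(-3\right) + 2\right) + \left(\left(L - 3\right)^{2} + 2\right)^{2}\right) = \sqrt{-302 + 235} \left(\left(2 \left(-3\right) + 2\right) + \left(\left(-4 - 3\right)^{2} + 2\right)^{2}\right) = \sqrt{-67} \left(\left(-6 + 2\right) + \left(\left(-7\right)^{2} + 2\right)^{2}\right) = i \sqrt{67} \left(-4 + \left(49 + 2\right)^{2}\right) = i \sqrt{67} \left(-4 + 51^{2}\right) = i \sqrt{67} \left(-4 + 2601\right) = i \sqrt{67} \cdot 2597 = 2597 i \sqrt{67}$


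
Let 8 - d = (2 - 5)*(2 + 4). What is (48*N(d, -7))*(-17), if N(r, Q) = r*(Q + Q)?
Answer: 297024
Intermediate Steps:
d = 26 (d = 8 - (2 - 5)*(2 + 4) = 8 - (-3)*6 = 8 - 1*(-18) = 8 + 18 = 26)
N(r, Q) = 2*Q*r (N(r, Q) = r*(2*Q) = 2*Q*r)
(48*N(d, -7))*(-17) = (48*(2*(-7)*26))*(-17) = (48*(-364))*(-17) = -17472*(-17) = 297024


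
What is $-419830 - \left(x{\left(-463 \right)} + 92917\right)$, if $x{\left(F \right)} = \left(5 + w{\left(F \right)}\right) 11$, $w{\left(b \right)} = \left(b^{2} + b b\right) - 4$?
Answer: $-5228876$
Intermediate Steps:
$w{\left(b \right)} = -4 + 2 b^{2}$ ($w{\left(b \right)} = \left(b^{2} + b^{2}\right) - 4 = 2 b^{2} - 4 = -4 + 2 b^{2}$)
$x{\left(F \right)} = 11 + 22 F^{2}$ ($x{\left(F \right)} = \left(5 + \left(-4 + 2 F^{2}\right)\right) 11 = \left(1 + 2 F^{2}\right) 11 = 11 + 22 F^{2}$)
$-419830 - \left(x{\left(-463 \right)} + 92917\right) = -419830 - \left(\left(11 + 22 \left(-463\right)^{2}\right) + 92917\right) = -419830 - \left(\left(11 + 22 \cdot 214369\right) + 92917\right) = -419830 - \left(\left(11 + 4716118\right) + 92917\right) = -419830 - \left(4716129 + 92917\right) = -419830 - 4809046 = -5228876$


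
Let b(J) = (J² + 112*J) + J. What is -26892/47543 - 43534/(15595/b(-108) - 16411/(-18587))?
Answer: 4153270355666172/2671938707495 ≈ 1554.4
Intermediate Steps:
b(J) = J² + 113*J
-26892/47543 - 43534/(15595/b(-108) - 16411/(-18587)) = -26892/47543 - 43534/(15595/((-108*(113 - 108))) - 16411/(-18587)) = -26892*1/47543 - 43534/(15595/((-108*5)) - 16411*(-1/18587)) = -26892/47543 - 43534/(15595/(-540) + 16411/18587) = -26892/47543 - 43534/(15595*(-1/540) + 16411/18587) = -26892/47543 - 43534/(-3119/108 + 16411/18587) = -26892/47543 - 43534/(-56200465/2007396) = -26892/47543 - 43534*(-2007396/56200465) = -26892/47543 + 87389977464/56200465 = 4153270355666172/2671938707495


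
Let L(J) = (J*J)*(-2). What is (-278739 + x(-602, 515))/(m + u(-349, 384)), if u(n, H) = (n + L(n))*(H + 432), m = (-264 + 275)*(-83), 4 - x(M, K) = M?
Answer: 278133/199064929 ≈ 0.0013972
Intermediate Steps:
x(M, K) = 4 - M
m = -913 (m = 11*(-83) = -913)
L(J) = -2*J² (L(J) = J²*(-2) = -2*J²)
u(n, H) = (432 + H)*(n - 2*n²) (u(n, H) = (n - 2*n²)*(H + 432) = (n - 2*n²)*(432 + H) = (432 + H)*(n - 2*n²))
(-278739 + x(-602, 515))/(m + u(-349, 384)) = (-278739 + (4 - 1*(-602)))/(-913 - 349*(432 + 384 - 864*(-349) - 2*384*(-349))) = (-278739 + (4 + 602))/(-913 - 349*(432 + 384 + 301536 + 268032)) = (-278739 + 606)/(-913 - 349*570384) = -278133/(-913 - 199064016) = -278133/(-199064929) = -278133*(-1/199064929) = 278133/199064929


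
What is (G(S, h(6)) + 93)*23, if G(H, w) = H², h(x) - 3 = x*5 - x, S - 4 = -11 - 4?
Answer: 4922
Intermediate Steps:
S = -11 (S = 4 + (-11 - 4) = 4 - 15 = -11)
h(x) = 3 + 4*x (h(x) = 3 + (x*5 - x) = 3 + (5*x - x) = 3 + 4*x)
(G(S, h(6)) + 93)*23 = ((-11)² + 93)*23 = (121 + 93)*23 = 214*23 = 4922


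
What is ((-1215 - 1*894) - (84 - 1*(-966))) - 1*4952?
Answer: -8111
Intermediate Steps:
((-1215 - 1*894) - (84 - 1*(-966))) - 1*4952 = ((-1215 - 894) - (84 + 966)) - 4952 = (-2109 - 1*1050) - 4952 = (-2109 - 1050) - 4952 = -3159 - 4952 = -8111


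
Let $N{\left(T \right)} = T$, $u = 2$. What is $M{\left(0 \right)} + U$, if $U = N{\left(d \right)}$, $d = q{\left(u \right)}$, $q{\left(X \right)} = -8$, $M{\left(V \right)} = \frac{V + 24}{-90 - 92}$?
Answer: $- \frac{740}{91} \approx -8.1319$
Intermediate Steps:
$M{\left(V \right)} = - \frac{12}{91} - \frac{V}{182}$ ($M{\left(V \right)} = \frac{24 + V}{-182} = \left(24 + V\right) \left(- \frac{1}{182}\right) = - \frac{12}{91} - \frac{V}{182}$)
$d = -8$
$U = -8$
$M{\left(0 \right)} + U = \left(- \frac{12}{91} - 0\right) - 8 = \left(- \frac{12}{91} + 0\right) - 8 = - \frac{12}{91} - 8 = - \frac{740}{91}$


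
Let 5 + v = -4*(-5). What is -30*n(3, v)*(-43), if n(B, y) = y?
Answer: 19350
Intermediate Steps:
v = 15 (v = -5 - 4*(-5) = -5 + 20 = 15)
-30*n(3, v)*(-43) = -30*15*(-43) = -450*(-43) = 19350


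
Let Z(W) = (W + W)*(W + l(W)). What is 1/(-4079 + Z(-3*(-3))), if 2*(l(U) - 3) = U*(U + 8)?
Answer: -1/2486 ≈ -0.00040225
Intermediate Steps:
l(U) = 3 + U*(8 + U)/2 (l(U) = 3 + (U*(U + 8))/2 = 3 + (U*(8 + U))/2 = 3 + U*(8 + U)/2)
Z(W) = 2*W*(3 + W²/2 + 5*W) (Z(W) = (W + W)*(W + (3 + W²/2 + 4*W)) = (2*W)*(3 + W²/2 + 5*W) = 2*W*(3 + W²/2 + 5*W))
1/(-4079 + Z(-3*(-3))) = 1/(-4079 + (-3*(-3))*(6 + (-3*(-3))² + 10*(-3*(-3)))) = 1/(-4079 + 9*(6 + 9² + 10*9)) = 1/(-4079 + 9*(6 + 81 + 90)) = 1/(-4079 + 9*177) = 1/(-4079 + 1593) = 1/(-2486) = -1/2486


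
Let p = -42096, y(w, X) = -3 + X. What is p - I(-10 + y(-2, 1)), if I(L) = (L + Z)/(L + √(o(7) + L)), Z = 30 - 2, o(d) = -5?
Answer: -6777264/161 + 16*I*√17/161 ≈ -42095.0 + 0.40975*I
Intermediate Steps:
Z = 28
I(L) = (28 + L)/(L + √(-5 + L)) (I(L) = (L + 28)/(L + √(-5 + L)) = (28 + L)/(L + √(-5 + L)))
p - I(-10 + y(-2, 1)) = -42096 - (28 + (-10 + (-3 + 1)))/((-10 + (-3 + 1)) + √(-5 + (-10 + (-3 + 1)))) = -42096 - (28 + (-10 - 2))/((-10 - 2) + √(-5 + (-10 - 2))) = -42096 - (28 - 12)/(-12 + √(-5 - 12)) = -42096 - 16/(-12 + √(-17)) = -42096 - 16/(-12 + I*√17)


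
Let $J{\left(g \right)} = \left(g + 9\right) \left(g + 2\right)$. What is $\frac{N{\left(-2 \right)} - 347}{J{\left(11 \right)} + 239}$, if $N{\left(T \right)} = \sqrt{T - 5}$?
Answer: $- \frac{347}{499} + \frac{i \sqrt{7}}{499} \approx -0.69539 + 0.0053021 i$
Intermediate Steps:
$N{\left(T \right)} = \sqrt{-5 + T}$
$J{\left(g \right)} = \left(2 + g\right) \left(9 + g\right)$ ($J{\left(g \right)} = \left(9 + g\right) \left(2 + g\right) = \left(2 + g\right) \left(9 + g\right)$)
$\frac{N{\left(-2 \right)} - 347}{J{\left(11 \right)} + 239} = \frac{\sqrt{-5 - 2} - 347}{\left(18 + 11^{2} + 11 \cdot 11\right) + 239} = \frac{\sqrt{-7} - 347}{\left(18 + 121 + 121\right) + 239} = \frac{i \sqrt{7} - 347}{260 + 239} = \frac{-347 + i \sqrt{7}}{499} = \left(-347 + i \sqrt{7}\right) \frac{1}{499} = - \frac{347}{499} + \frac{i \sqrt{7}}{499}$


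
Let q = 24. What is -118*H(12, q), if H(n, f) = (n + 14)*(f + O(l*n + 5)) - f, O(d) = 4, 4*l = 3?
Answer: -83072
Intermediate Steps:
l = ¾ (l = (¼)*3 = ¾ ≈ 0.75000)
H(n, f) = -f + (4 + f)*(14 + n) (H(n, f) = (n + 14)*(f + 4) - f = (14 + n)*(4 + f) - f = (4 + f)*(14 + n) - f = -f + (4 + f)*(14 + n))
-118*H(12, q) = -118*(56 + 4*12 + 13*24 + 24*12) = -118*(56 + 48 + 312 + 288) = -118*704 = -83072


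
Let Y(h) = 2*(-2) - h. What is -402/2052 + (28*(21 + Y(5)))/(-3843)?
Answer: -5911/20862 ≈ -0.28334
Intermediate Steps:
Y(h) = -4 - h
-402/2052 + (28*(21 + Y(5)))/(-3843) = -402/2052 + (28*(21 + (-4 - 1*5)))/(-3843) = -402*1/2052 + (28*(21 + (-4 - 5)))*(-1/3843) = -67/342 + (28*(21 - 9))*(-1/3843) = -67/342 + (28*12)*(-1/3843) = -67/342 + 336*(-1/3843) = -67/342 - 16/183 = -5911/20862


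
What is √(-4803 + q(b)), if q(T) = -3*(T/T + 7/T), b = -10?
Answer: I*√480390/10 ≈ 69.31*I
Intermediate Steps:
q(T) = -3 - 21/T (q(T) = -3*(1 + 7/T) = -3 - 21/T)
√(-4803 + q(b)) = √(-4803 + (-3 - 21/(-10))) = √(-4803 + (-3 - 21*(-⅒))) = √(-4803 + (-3 + 21/10)) = √(-4803 - 9/10) = √(-48039/10) = I*√480390/10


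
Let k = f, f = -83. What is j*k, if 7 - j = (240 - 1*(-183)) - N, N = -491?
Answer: 75281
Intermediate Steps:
j = -907 (j = 7 - ((240 - 1*(-183)) - 1*(-491)) = 7 - ((240 + 183) + 491) = 7 - (423 + 491) = 7 - 1*914 = 7 - 914 = -907)
k = -83
j*k = -907*(-83) = 75281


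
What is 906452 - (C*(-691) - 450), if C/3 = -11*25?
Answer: 336827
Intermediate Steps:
C = -825 (C = 3*(-11*25) = 3*(-275) = -825)
906452 - (C*(-691) - 450) = 906452 - (-825*(-691) - 450) = 906452 - (570075 - 450) = 906452 - 1*569625 = 906452 - 569625 = 336827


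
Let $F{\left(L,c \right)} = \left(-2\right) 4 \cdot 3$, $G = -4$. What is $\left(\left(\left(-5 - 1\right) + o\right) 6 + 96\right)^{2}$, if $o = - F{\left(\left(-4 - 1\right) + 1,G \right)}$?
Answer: $41616$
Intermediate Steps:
$F{\left(L,c \right)} = -24$ ($F{\left(L,c \right)} = \left(-8\right) 3 = -24$)
$o = 24$ ($o = \left(-1\right) \left(-24\right) = 24$)
$\left(\left(\left(-5 - 1\right) + o\right) 6 + 96\right)^{2} = \left(\left(\left(-5 - 1\right) + 24\right) 6 + 96\right)^{2} = \left(\left(-6 + 24\right) 6 + 96\right)^{2} = \left(18 \cdot 6 + 96\right)^{2} = \left(108 + 96\right)^{2} = 204^{2} = 41616$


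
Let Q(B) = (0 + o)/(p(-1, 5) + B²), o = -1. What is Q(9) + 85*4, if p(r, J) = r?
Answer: 27199/80 ≈ 339.99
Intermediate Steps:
Q(B) = -1/(-1 + B²) (Q(B) = (0 - 1)/(-1 + B²) = -1/(-1 + B²))
Q(9) + 85*4 = -1/(-1 + 9²) + 85*4 = -1/(-1 + 81) + 340 = -1/80 + 340 = 27199/80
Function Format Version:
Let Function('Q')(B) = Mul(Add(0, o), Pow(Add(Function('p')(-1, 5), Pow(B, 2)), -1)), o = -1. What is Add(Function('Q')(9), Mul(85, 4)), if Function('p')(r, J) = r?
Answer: Rational(27199, 80) ≈ 339.99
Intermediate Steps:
Function('Q')(B) = Mul(-1, Pow(Add(-1, Pow(B, 2)), -1)) (Function('Q')(B) = Mul(Add(0, -1), Pow(Add(-1, Pow(B, 2)), -1)) = Mul(-1, Pow(Add(-1, Pow(B, 2)), -1)))
Add(Function('Q')(9), Mul(85, 4)) = Add(Mul(-1, Pow(Add(-1, Pow(9, 2)), -1)), Mul(85, 4)) = Add(Mul(-1, Pow(Add(-1, 81), -1)), 340) = Add(Mul(-1, Pow(80, -1)), 340) = Add(Mul(-1, Rational(1, 80)), 340) = Add(Rational(-1, 80), 340) = Rational(27199, 80)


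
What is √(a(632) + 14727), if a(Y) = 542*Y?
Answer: √357271 ≈ 597.72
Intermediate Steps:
√(a(632) + 14727) = √(542*632 + 14727) = √(342544 + 14727) = √357271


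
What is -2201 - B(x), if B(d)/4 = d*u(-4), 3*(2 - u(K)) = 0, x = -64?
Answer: -1689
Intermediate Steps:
u(K) = 2 (u(K) = 2 - ⅓*0 = 2 + 0 = 2)
B(d) = 8*d (B(d) = 4*(d*2) = 4*(2*d) = 8*d)
-2201 - B(x) = -2201 - 8*(-64) = -2201 - 1*(-512) = -2201 + 512 = -1689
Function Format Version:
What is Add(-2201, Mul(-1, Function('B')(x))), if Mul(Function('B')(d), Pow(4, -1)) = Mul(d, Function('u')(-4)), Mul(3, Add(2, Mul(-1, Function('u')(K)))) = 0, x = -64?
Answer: -1689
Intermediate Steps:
Function('u')(K) = 2 (Function('u')(K) = Add(2, Mul(Rational(-1, 3), 0)) = Add(2, 0) = 2)
Function('B')(d) = Mul(8, d) (Function('B')(d) = Mul(4, Mul(d, 2)) = Mul(4, Mul(2, d)) = Mul(8, d))
Add(-2201, Mul(-1, Function('B')(x))) = Add(-2201, Mul(-1, Mul(8, -64))) = Add(-2201, Mul(-1, -512)) = Add(-2201, 512) = -1689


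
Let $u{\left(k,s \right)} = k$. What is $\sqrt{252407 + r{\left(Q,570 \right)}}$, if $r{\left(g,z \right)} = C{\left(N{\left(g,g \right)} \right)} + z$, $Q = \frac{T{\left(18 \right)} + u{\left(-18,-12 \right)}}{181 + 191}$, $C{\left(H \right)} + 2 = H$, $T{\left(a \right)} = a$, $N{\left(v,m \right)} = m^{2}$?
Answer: $5 \sqrt{10119} \approx 502.97$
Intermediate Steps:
$C{\left(H \right)} = -2 + H$
$Q = 0$ ($Q = \frac{18 - 18}{181 + 191} = \frac{0}{372} = 0 \cdot \frac{1}{372} = 0$)
$r{\left(g,z \right)} = -2 + z + g^{2}$ ($r{\left(g,z \right)} = \left(-2 + g^{2}\right) + z = -2 + z + g^{2}$)
$\sqrt{252407 + r{\left(Q,570 \right)}} = \sqrt{252407 + \left(-2 + 570 + 0^{2}\right)} = \sqrt{252407 + \left(-2 + 570 + 0\right)} = \sqrt{252407 + 568} = \sqrt{252975} = 5 \sqrt{10119}$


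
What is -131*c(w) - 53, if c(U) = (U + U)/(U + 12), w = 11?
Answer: -4101/23 ≈ -178.30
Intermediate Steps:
c(U) = 2*U/(12 + U) (c(U) = (2*U)/(12 + U) = 2*U/(12 + U))
-131*c(w) - 53 = -262*11/(12 + 11) - 53 = -262*11/23 - 53 = -131*22/23 - 53 = -2882/23 - 53 = -4101/23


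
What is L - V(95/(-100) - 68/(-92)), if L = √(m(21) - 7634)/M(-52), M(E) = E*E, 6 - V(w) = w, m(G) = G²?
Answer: -2857/460 + I*√7193/2704 ≈ -6.2109 + 0.031365*I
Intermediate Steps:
V(w) = 6 - w
M(E) = E²
L = I*√7193/2704 (L = √(21² - 7634)/((-52)²) = √(441 - 7634)/2704 = √(-7193)*(1/2704) = (I*√7193)*(1/2704) = I*√7193/2704 ≈ 0.031365*I)
L - V(95/(-100) - 68/(-92)) = I*√7193/2704 - (6 - (95/(-100) - 68/(-92))) = I*√7193/2704 - (6 - (95*(-1/100) - 68*(-1/92))) = I*√7193/2704 - (6 - (-19/20 + 17/23)) = I*√7193/2704 - (6 - 1*(-97/460)) = I*√7193/2704 - (6 + 97/460) = I*√7193/2704 - 1*2857/460 = I*√7193/2704 - 2857/460 = -2857/460 + I*√7193/2704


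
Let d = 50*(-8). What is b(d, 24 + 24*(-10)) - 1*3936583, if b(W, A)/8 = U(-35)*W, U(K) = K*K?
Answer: -7856583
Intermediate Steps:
d = -400
U(K) = K²
b(W, A) = 9800*W (b(W, A) = 8*((-35)²*W) = 8*(1225*W) = 9800*W)
b(d, 24 + 24*(-10)) - 1*3936583 = 9800*(-400) - 1*3936583 = -3920000 - 3936583 = -7856583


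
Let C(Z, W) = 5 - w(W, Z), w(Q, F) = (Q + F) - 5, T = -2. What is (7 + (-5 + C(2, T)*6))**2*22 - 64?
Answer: 84504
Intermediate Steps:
w(Q, F) = -5 + F + Q (w(Q, F) = (F + Q) - 5 = -5 + F + Q)
C(Z, W) = 10 - W - Z (C(Z, W) = 5 - (-5 + Z + W) = 5 - (-5 + W + Z) = 5 + (5 - W - Z) = 10 - W - Z)
(7 + (-5 + C(2, T)*6))**2*22 - 64 = (7 + (-5 + (10 - 1*(-2) - 1*2)*6))**2*22 - 64 = (7 + (-5 + (10 + 2 - 2)*6))**2*22 - 64 = (7 + (-5 + 10*6))**2*22 - 64 = (7 + (-5 + 60))**2*22 - 64 = (7 + 55)**2*22 - 64 = 62**2*22 - 64 = 3844*22 - 64 = 84568 - 64 = 84504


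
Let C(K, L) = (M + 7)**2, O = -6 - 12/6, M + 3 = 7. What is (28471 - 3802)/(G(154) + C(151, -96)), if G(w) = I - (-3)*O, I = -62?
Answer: 24669/35 ≈ 704.83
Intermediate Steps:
M = 4 (M = -3 + 7 = 4)
O = -8 (O = -6 - 12*1/6 = -6 - 2 = -8)
C(K, L) = 121 (C(K, L) = (4 + 7)**2 = 11**2 = 121)
G(w) = -86 (G(w) = -62 - (-3)*(-8) = -62 - 1*24 = -62 - 24 = -86)
(28471 - 3802)/(G(154) + C(151, -96)) = (28471 - 3802)/(-86 + 121) = 24669/35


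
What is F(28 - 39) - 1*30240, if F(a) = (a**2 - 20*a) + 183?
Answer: -29716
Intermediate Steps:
F(a) = 183 + a**2 - 20*a
F(28 - 39) - 1*30240 = (183 + (28 - 39)**2 - 20*(28 - 39)) - 1*30240 = (183 + (-11)**2 - 20*(-11)) - 30240 = (183 + 121 + 220) - 30240 = 524 - 30240 = -29716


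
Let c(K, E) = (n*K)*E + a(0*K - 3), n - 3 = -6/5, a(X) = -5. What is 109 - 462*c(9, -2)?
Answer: 86939/5 ≈ 17388.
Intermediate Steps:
n = 9/5 (n = 3 - 6/5 = 9/5 ≈ 1.8000)
c(K, E) = -5 + 9*E*K/5 (c(K, E) = (9*K/5)*E - 5 = 9*E*K/5 - 5 = -5 + 9*E*K/5)
109 - 462*c(9, -2) = 109 - 462*(-5 + (9/5)*(-2)*9) = 109 - 462*(-5 - 162/5) = 109 - 462*(-187/5) = 109 + 86394/5 = 86939/5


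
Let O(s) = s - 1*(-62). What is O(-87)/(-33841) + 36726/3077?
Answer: 1242921491/104128757 ≈ 11.936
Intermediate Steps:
O(s) = 62 + s (O(s) = s + 62 = 62 + s)
O(-87)/(-33841) + 36726/3077 = (62 - 87)/(-33841) + 36726/3077 = -25*(-1/33841) + 36726*(1/3077) = 25/33841 + 36726/3077 = 1242921491/104128757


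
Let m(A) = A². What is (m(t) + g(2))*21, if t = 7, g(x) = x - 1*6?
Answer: 945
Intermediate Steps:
g(x) = -6 + x (g(x) = x - 6 = -6 + x)
(m(t) + g(2))*21 = (7² + (-6 + 2))*21 = (49 - 4)*21 = 45*21 = 945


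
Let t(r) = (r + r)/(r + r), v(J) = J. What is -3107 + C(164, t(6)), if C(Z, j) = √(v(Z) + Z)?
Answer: -3107 + 2*√82 ≈ -3088.9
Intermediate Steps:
t(r) = 1 (t(r) = (2*r)/((2*r)) = (2*r)*(1/(2*r)) = 1)
C(Z, j) = √2*√Z (C(Z, j) = √(Z + Z) = √(2*Z) = √2*√Z)
-3107 + C(164, t(6)) = -3107 + √2*√164 = -3107 + √2*(2*√41) = -3107 + 2*√82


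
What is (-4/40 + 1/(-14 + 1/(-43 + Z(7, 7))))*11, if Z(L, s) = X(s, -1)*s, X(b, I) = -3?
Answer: -16907/8970 ≈ -1.8848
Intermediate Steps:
Z(L, s) = -3*s
(-4/40 + 1/(-14 + 1/(-43 + Z(7, 7))))*11 = (-4/40 + 1/(-14 + 1/(-43 - 3*7)))*11 = (-4*1/40 + 1/(-14 + 1/(-43 - 21)))*11 = (-⅒ + 1/(-14 + 1/(-64)))*11 = (-⅒ + 1/(-14 - 1/64))*11 = (-⅒ + 1/(-897/64))*11 = (-⅒ - 64/897)*11 = -1537/8970*11 = -16907/8970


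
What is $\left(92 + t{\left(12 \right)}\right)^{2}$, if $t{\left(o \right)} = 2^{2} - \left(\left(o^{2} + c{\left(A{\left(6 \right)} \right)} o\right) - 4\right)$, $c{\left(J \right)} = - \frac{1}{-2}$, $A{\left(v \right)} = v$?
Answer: $2500$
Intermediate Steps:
$c{\left(J \right)} = \frac{1}{2}$ ($c{\left(J \right)} = \left(-1\right) \left(- \frac{1}{2}\right) = \frac{1}{2}$)
$t{\left(o \right)} = 8 - o^{2} - \frac{o}{2}$ ($t{\left(o \right)} = 2^{2} - \left(\left(o^{2} + \frac{o}{2}\right) - 4\right) = 4 - \left(-4 + o^{2} + \frac{o}{2}\right) = 8 - o^{2} - \frac{o}{2}$)
$\left(92 + t{\left(12 \right)}\right)^{2} = \left(92 - 142\right)^{2} = \left(-50\right)^{2} = 2500$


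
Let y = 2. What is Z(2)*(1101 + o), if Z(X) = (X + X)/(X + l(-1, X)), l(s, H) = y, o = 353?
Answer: 1454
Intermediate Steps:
l(s, H) = 2
Z(X) = 2*X/(2 + X) (Z(X) = (X + X)/(X + 2) = (2*X)/(2 + X) = 2*X/(2 + X))
Z(2)*(1101 + o) = (2*2/(2 + 2))*(1101 + 353) = (2*2/4)*1454 = (2*2*(¼))*1454 = 1*1454 = 1454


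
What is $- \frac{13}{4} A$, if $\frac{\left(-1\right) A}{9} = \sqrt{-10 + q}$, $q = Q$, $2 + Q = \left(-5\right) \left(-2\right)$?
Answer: $\frac{117 i \sqrt{2}}{4} \approx 41.366 i$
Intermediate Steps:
$Q = 8$ ($Q = -2 - -10 = -2 + 10 = 8$)
$q = 8$
$A = - 9 i \sqrt{2}$ ($A = - 9 \sqrt{-10 + 8} = - 9 \sqrt{-2} = - 9 i \sqrt{2} \approx - 12.728 i$)
$- \frac{13}{4} A = - \frac{13}{4} \left(- 9 i \sqrt{2}\right) = \left(-13\right) \frac{1}{4} \left(- 9 i \sqrt{2}\right) = - \frac{13 \left(- 9 i \sqrt{2}\right)}{4} = \frac{117 i \sqrt{2}}{4}$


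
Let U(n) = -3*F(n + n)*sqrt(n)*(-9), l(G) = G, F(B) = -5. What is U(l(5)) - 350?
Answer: -350 - 135*sqrt(5) ≈ -651.87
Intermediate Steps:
U(n) = -135*sqrt(n) (U(n) = -(-15)*sqrt(n)*(-9) = (15*sqrt(n))*(-9) = -135*sqrt(n))
U(l(5)) - 350 = -135*sqrt(5) - 350 = -350 - 135*sqrt(5)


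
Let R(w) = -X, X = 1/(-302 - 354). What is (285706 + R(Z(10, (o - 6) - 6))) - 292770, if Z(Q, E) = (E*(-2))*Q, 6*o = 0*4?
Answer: -4633983/656 ≈ -7064.0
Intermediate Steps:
o = 0 (o = (0*4)/6 = (1/6)*0 = 0)
X = -1/656 (X = 1/(-656) = -1/656 ≈ -0.0015244)
Z(Q, E) = -2*E*Q (Z(Q, E) = (-2*E)*Q = -2*E*Q)
R(w) = 1/656 (R(w) = -1*(-1/656) = 1/656)
(285706 + R(Z(10, (o - 6) - 6))) - 292770 = (285706 + 1/656) - 292770 = 187423137/656 - 292770 = -4633983/656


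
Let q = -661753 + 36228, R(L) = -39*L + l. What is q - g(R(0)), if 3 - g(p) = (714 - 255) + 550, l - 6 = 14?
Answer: -624519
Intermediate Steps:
l = 20 (l = 6 + 14 = 20)
R(L) = 20 - 39*L (R(L) = -39*L + 20 = 20 - 39*L)
q = -625525
g(p) = -1006 (g(p) = 3 - ((714 - 255) + 550) = 3 - (459 + 550) = 3 - 1*1009 = 3 - 1009 = -1006)
q - g(R(0)) = -625525 - 1*(-1006) = -625525 + 1006 = -624519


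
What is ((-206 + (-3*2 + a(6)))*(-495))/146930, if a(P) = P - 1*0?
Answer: 10197/14693 ≈ 0.69400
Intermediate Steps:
a(P) = P (a(P) = P + 0 = P)
((-206 + (-3*2 + a(6)))*(-495))/146930 = ((-206 + (-3*2 + 6))*(-495))/146930 = ((-206 + (-6 + 6))*(-495))*(1/146930) = ((-206 + 0)*(-495))*(1/146930) = -206*(-495)*(1/146930) = 101970*(1/146930) = 10197/14693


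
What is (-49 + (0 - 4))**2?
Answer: 2809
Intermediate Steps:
(-49 + (0 - 4))**2 = (-49 - 4)**2 = (-53)**2 = 2809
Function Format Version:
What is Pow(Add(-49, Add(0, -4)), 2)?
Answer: 2809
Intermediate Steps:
Pow(Add(-49, Add(0, -4)), 2) = Pow(Add(-49, -4), 2) = Pow(-53, 2) = 2809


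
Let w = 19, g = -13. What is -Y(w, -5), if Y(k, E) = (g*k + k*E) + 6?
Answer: 336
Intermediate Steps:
Y(k, E) = 6 - 13*k + E*k (Y(k, E) = (-13*k + k*E) + 6 = (-13*k + E*k) + 6 = 6 - 13*k + E*k)
-Y(w, -5) = -(6 - 13*19 - 5*19) = -(6 - 247 - 95) = -1*(-336) = 336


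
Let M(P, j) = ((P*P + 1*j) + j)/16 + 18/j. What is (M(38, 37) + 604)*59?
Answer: 12213649/296 ≈ 41262.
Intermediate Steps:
M(P, j) = 18/j + j/8 + P²/16 (M(P, j) = ((P² + j) + j)*(1/16) + 18/j = ((j + P²) + j)*(1/16) + 18/j = (P² + 2*j)*(1/16) + 18/j = (j/8 + P²/16) + 18/j = 18/j + j/8 + P²/16)
(M(38, 37) + 604)*59 = ((18/37 + (⅛)*37 + (1/16)*38²) + 604)*59 = ((18*(1/37) + 37/8 + (1/16)*1444) + 604)*59 = ((18/37 + 37/8 + 361/4) + 604)*59 = (28227/296 + 604)*59 = (207011/296)*59 = 12213649/296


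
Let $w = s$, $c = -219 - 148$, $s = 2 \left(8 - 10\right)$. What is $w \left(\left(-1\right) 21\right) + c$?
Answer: $-283$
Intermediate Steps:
$s = -4$ ($s = 2 \left(-2\right) = -4$)
$c = -367$ ($c = -219 - 148 = -367$)
$w = -4$
$w \left(\left(-1\right) 21\right) + c = - 4 \left(\left(-1\right) 21\right) - 367 = \left(-4\right) \left(-21\right) - 367 = 84 - 367 = -283$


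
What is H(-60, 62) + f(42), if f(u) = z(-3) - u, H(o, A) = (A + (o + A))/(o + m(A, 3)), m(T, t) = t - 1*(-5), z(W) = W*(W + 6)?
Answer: -679/13 ≈ -52.231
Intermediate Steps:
z(W) = W*(6 + W)
m(T, t) = 5 + t (m(T, t) = t + 5 = 5 + t)
H(o, A) = (o + 2*A)/(8 + o) (H(o, A) = (A + (o + A))/(o + (5 + 3)) = (A + (A + o))/(o + 8) = (o + 2*A)/(8 + o))
f(u) = -9 - u (f(u) = -3*(6 - 3) - u = -3*3 - u = -9 - u)
H(-60, 62) + f(42) = (-60 + 2*62)/(8 - 60) + (-9 - 1*42) = (-60 + 124)/(-52) + (-9 - 42) = -1/52*64 - 51 = -16/13 - 51 = -679/13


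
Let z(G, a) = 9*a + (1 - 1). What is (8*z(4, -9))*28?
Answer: -18144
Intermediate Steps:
z(G, a) = 9*a (z(G, a) = 9*a + 0 = 9*a)
(8*z(4, -9))*28 = (8*(9*(-9)))*28 = (8*(-81))*28 = -648*28 = -18144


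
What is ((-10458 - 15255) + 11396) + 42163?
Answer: 27846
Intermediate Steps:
((-10458 - 15255) + 11396) + 42163 = (-25713 + 11396) + 42163 = -14317 + 42163 = 27846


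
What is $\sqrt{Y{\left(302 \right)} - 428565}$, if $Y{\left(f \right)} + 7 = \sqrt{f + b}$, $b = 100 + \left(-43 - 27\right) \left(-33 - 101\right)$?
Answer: $\sqrt{-428572 + \sqrt{9782}} \approx 654.58 i$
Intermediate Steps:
$b = 9480$ ($b = 100 - -9380 = 100 + 9380 = 9480$)
$Y{\left(f \right)} = -7 + \sqrt{9480 + f}$ ($Y{\left(f \right)} = -7 + \sqrt{f + 9480} = -7 + \sqrt{9480 + f}$)
$\sqrt{Y{\left(302 \right)} - 428565} = \sqrt{\left(-7 + \sqrt{9480 + 302}\right) - 428565} = \sqrt{\left(-7 + \sqrt{9782}\right) - 428565} = \sqrt{-428572 + \sqrt{9782}}$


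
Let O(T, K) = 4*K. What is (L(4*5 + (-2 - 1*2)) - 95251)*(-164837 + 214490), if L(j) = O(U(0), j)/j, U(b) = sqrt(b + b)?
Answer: -4729299291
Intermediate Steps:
U(b) = sqrt(2)*sqrt(b) (U(b) = sqrt(2*b) = sqrt(2)*sqrt(b))
L(j) = 4 (L(j) = (4*j)/j = 4)
(L(4*5 + (-2 - 1*2)) - 95251)*(-164837 + 214490) = (4 - 95251)*(-164837 + 214490) = -95247*49653 = -4729299291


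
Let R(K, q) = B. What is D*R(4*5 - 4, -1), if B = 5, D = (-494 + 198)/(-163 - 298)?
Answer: 1480/461 ≈ 3.2104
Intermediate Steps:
D = 296/461 (D = -296/(-461) = -296*(-1/461) = 296/461 ≈ 0.64208)
R(K, q) = 5
D*R(4*5 - 4, -1) = (296/461)*5 = 1480/461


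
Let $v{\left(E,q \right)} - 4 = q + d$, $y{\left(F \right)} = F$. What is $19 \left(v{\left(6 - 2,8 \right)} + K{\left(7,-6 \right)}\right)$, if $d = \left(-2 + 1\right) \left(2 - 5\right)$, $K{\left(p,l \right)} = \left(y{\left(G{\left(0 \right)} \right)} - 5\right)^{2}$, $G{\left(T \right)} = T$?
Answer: $760$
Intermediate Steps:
$K{\left(p,l \right)} = 25$ ($K{\left(p,l \right)} = \left(0 - 5\right)^{2} = \left(-5\right)^{2} = 25$)
$d = 3$ ($d = \left(-1\right) \left(-3\right) = 3$)
$v{\left(E,q \right)} = 7 + q$ ($v{\left(E,q \right)} = 4 + \left(q + 3\right) = 4 + \left(3 + q\right) = 7 + q$)
$19 \left(v{\left(6 - 2,8 \right)} + K{\left(7,-6 \right)}\right) = 19 \left(\left(7 + 8\right) + 25\right) = 19 \left(15 + 25\right) = 19 \cdot 40 = 760$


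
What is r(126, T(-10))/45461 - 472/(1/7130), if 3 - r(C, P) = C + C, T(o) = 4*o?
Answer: -152992631209/45461 ≈ -3.3654e+6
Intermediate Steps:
r(C, P) = 3 - 2*C (r(C, P) = 3 - (C + C) = 3 - 2*C)
r(126, T(-10))/45461 - 472/(1/7130) = (3 - 2*126)/45461 - 472/(1/7130) = (3 - 252)*(1/45461) - 472/1/7130 = -249*1/45461 - 472*7130 = -249/45461 - 3365360 = -152992631209/45461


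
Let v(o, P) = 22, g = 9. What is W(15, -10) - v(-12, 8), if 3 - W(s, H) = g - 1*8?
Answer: -20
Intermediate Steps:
W(s, H) = 2 (W(s, H) = 3 - (9 - 1*8) = 3 - (9 - 8) = 3 - 1*1 = 3 - 1 = 2)
W(15, -10) - v(-12, 8) = 2 - 1*22 = 2 - 22 = -20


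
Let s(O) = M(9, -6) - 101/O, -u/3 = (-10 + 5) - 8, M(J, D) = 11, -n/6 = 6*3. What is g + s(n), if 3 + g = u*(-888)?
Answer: -3739291/108 ≈ -34623.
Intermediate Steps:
n = -108 (n = -36*3 = -6*18 = -108)
u = 39 (u = -3*((-10 + 5) - 8) = -3*(-5 - 8) = -3*(-13) = 39)
s(O) = 11 - 101/O
g = -34635 (g = -3 + 39*(-888) = -3 - 34632 = -34635)
g + s(n) = -34635 + (11 - 101/(-108)) = -34635 + (11 - 101*(-1/108)) = -34635 + (11 + 101/108) = -34635 + 1289/108 = -3739291/108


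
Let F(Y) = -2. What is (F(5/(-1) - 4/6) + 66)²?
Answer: 4096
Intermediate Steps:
(F(5/(-1) - 4/6) + 66)² = (-2 + 66)² = 64² = 4096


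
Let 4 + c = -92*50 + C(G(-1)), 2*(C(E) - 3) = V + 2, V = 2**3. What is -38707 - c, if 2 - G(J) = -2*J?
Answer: -34111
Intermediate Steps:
G(J) = 2 + 2*J (G(J) = 2 - (-2)*J = 2 + 2*J)
V = 8
C(E) = 8 (C(E) = 3 + (8 + 2)/2 = 3 + (1/2)*10 = 3 + 5 = 8)
c = -4596 (c = -4 + (-92*50 + 8) = -4 + (-4600 + 8) = -4 - 4592 = -4596)
-38707 - c = -38707 - 1*(-4596) = -38707 + 4596 = -34111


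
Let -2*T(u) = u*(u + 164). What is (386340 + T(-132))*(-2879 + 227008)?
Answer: 87063358308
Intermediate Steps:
T(u) = -u*(164 + u)/2 (T(u) = -u*(u + 164)/2 = -u*(164 + u)/2)
(386340 + T(-132))*(-2879 + 227008) = (386340 - ½*(-132)*(164 - 132))*(-2879 + 227008) = (386340 - ½*(-132)*32)*224129 = (386340 + 2112)*224129 = 388452*224129 = 87063358308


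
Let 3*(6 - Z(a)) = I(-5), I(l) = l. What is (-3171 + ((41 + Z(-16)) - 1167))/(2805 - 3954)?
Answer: 12868/3447 ≈ 3.7331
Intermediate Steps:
Z(a) = 23/3 (Z(a) = 6 - ⅓*(-5) = 6 + 5/3 = 23/3)
(-3171 + ((41 + Z(-16)) - 1167))/(2805 - 3954) = (-3171 + ((41 + 23/3) - 1167))/(2805 - 3954) = (-3171 + (146/3 - 1167))/(-1149) = (-3171 - 3355/3)*(-1/1149) = -12868/3*(-1/1149) = 12868/3447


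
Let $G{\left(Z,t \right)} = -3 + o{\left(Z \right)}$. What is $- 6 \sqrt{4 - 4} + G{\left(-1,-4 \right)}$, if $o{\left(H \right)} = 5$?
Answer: $2$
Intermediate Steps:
$G{\left(Z,t \right)} = 2$ ($G{\left(Z,t \right)} = -3 + 5 = 2$)
$- 6 \sqrt{4 - 4} + G{\left(-1,-4 \right)} = - 6 \sqrt{4 - 4} + 2 = - 6 \sqrt{0} + 2 = \left(-6\right) 0 + 2 = 0 + 2 = 2$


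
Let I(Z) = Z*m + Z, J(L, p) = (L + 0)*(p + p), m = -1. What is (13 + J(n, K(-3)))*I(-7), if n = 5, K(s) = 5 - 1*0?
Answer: 0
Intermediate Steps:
K(s) = 5 (K(s) = 5 + 0 = 5)
J(L, p) = 2*L*p (J(L, p) = L*(2*p) = 2*L*p)
I(Z) = 0 (I(Z) = Z*(-1) + Z = -Z + Z = 0)
(13 + J(n, K(-3)))*I(-7) = (13 + 2*5*5)*0 = (13 + 50)*0 = 63*0 = 0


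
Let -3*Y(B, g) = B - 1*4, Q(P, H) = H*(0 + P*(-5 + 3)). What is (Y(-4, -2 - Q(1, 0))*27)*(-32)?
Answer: -2304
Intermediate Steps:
Q(P, H) = -2*H*P (Q(P, H) = H*(0 + P*(-2)) = H*(0 - 2*P) = H*(-2*P) = -2*H*P)
Y(B, g) = 4/3 - B/3 (Y(B, g) = -(B - 1*4)/3 = -(B - 4)/3 = -(-4 + B)/3 = 4/3 - B/3)
(Y(-4, -2 - Q(1, 0))*27)*(-32) = ((4/3 - ⅓*(-4))*27)*(-32) = ((4/3 + 4/3)*27)*(-32) = ((8/3)*27)*(-32) = 72*(-32) = -2304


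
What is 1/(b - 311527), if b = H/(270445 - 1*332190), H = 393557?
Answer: -61745/19235628172 ≈ -3.2099e-6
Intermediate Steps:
b = -393557/61745 (b = 393557/(270445 - 1*332190) = 393557/(270445 - 332190) = 393557/(-61745) = 393557*(-1/61745) = -393557/61745 ≈ -6.3739)
1/(b - 311527) = 1/(-393557/61745 - 311527) = 1/(-19235628172/61745) = -61745/19235628172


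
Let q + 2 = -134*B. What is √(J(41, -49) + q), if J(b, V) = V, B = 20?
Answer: I*√2731 ≈ 52.259*I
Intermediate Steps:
q = -2682 (q = -2 - 134*20 = -2 - 2680 = -2682)
√(J(41, -49) + q) = √(-49 - 2682) = √(-2731) = I*√2731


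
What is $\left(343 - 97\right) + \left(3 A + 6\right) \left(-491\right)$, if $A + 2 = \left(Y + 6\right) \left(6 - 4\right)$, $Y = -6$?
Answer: $246$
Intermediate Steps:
$A = -2$ ($A = -2 + \left(-6 + 6\right) \left(6 - 4\right) = -2 + 0 \cdot 2 = -2 + 0 = -2$)
$\left(343 - 97\right) + \left(3 A + 6\right) \left(-491\right) = \left(343 - 97\right) + \left(3 \left(-2\right) + 6\right) \left(-491\right) = 246 + \left(-6 + 6\right) \left(-491\right) = 246 + 0 \left(-491\right) = 246 + 0 = 246$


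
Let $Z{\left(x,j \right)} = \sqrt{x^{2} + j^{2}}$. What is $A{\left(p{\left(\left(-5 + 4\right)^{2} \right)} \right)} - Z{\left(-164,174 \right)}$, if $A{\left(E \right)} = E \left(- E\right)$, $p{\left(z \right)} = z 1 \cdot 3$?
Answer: $-9 - 2 \sqrt{14293} \approx -248.11$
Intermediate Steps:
$Z{\left(x,j \right)} = \sqrt{j^{2} + x^{2}}$
$p{\left(z \right)} = 3 z$ ($p{\left(z \right)} = z 3 = 3 z$)
$A{\left(E \right)} = - E^{2}$
$A{\left(p{\left(\left(-5 + 4\right)^{2} \right)} \right)} - Z{\left(-164,174 \right)} = - \left(3 \left(-5 + 4\right)^{2}\right)^{2} - \sqrt{174^{2} + \left(-164\right)^{2}} = - \left(3 \left(-1\right)^{2}\right)^{2} - \sqrt{30276 + 26896} = - \left(3 \cdot 1\right)^{2} - \sqrt{57172} = - 3^{2} - 2 \sqrt{14293} = \left(-1\right) 9 - 2 \sqrt{14293} = -9 - 2 \sqrt{14293}$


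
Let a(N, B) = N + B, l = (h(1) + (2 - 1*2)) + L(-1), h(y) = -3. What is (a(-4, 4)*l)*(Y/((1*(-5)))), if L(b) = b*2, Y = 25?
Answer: 0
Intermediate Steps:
L(b) = 2*b
l = -5 (l = (-3 + (2 - 1*2)) + 2*(-1) = (-3 + (2 - 2)) - 2 = (-3 + 0) - 2 = -3 - 2 = -5)
a(N, B) = B + N
(a(-4, 4)*l)*(Y/((1*(-5)))) = ((4 - 4)*(-5))*(25/((1*(-5)))) = (0*(-5))*(25/(-5)) = 0*(25*(-⅕)) = 0*(-5) = 0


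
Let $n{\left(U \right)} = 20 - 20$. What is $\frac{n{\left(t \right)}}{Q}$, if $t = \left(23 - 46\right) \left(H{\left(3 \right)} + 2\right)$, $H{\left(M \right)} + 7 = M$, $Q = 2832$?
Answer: $0$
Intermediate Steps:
$H{\left(M \right)} = -7 + M$
$t = 46$ ($t = \left(23 - 46\right) \left(\left(-7 + 3\right) + 2\right) = - 23 \left(-4 + 2\right) = \left(-23\right) \left(-2\right) = 46$)
$n{\left(U \right)} = 0$
$\frac{n{\left(t \right)}}{Q} = \frac{0}{2832} = 0 \cdot \frac{1}{2832} = 0$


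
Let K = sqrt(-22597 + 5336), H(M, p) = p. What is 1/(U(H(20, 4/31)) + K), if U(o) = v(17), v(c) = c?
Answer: 17/17550 - I*sqrt(17261)/17550 ≈ 0.00096866 - 0.0074861*I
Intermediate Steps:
U(o) = 17
K = I*sqrt(17261) (K = sqrt(-17261) = I*sqrt(17261) ≈ 131.38*I)
1/(U(H(20, 4/31)) + K) = 1/(17 + I*sqrt(17261))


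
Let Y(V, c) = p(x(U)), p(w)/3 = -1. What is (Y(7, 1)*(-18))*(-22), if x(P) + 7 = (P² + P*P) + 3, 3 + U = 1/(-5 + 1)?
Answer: -1188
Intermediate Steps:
U = -13/4 (U = -3 + 1/(-5 + 1) = -3 + 1/(-4) = -3 - ¼ = -13/4 ≈ -3.2500)
x(P) = -4 + 2*P² (x(P) = -7 + ((P² + P*P) + 3) = -7 + ((P² + P²) + 3) = -7 + (2*P² + 3) = -7 + (3 + 2*P²) = -4 + 2*P²)
p(w) = -3 (p(w) = 3*(-1) = -3)
Y(V, c) = -3
(Y(7, 1)*(-18))*(-22) = -3*(-18)*(-22) = 54*(-22) = -1188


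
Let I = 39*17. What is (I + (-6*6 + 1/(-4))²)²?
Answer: 1000646689/256 ≈ 3.9088e+6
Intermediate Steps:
I = 663
(I + (-6*6 + 1/(-4))²)² = (663 + (-6*6 + 1/(-4))²)² = (663 + (-36 - ¼)²)² = (663 + (-145/4)²)² = (663 + 21025/16)² = (31633/16)² = 1000646689/256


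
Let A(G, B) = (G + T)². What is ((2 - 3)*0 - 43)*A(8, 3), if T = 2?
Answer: -4300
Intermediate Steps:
A(G, B) = (2 + G)² (A(G, B) = (G + 2)² = (2 + G)²)
((2 - 3)*0 - 43)*A(8, 3) = ((2 - 3)*0 - 43)*(2 + 8)² = (-1*0 - 43)*10² = (0 - 43)*100 = -43*100 = -4300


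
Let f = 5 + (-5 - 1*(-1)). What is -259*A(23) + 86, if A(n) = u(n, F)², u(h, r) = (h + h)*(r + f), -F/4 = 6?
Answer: -289915190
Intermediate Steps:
f = 1 (f = 5 + (-5 + 1) = 5 - 4 = 1)
F = -24 (F = -4*6 = -24)
u(h, r) = 2*h*(1 + r) (u(h, r) = (h + h)*(r + 1) = (2*h)*(1 + r) = 2*h*(1 + r))
A(n) = 2116*n² (A(n) = (2*n*(1 - 24))² = (2*n*(-23))² = (-46*n)² = 2116*n²)
-259*A(23) + 86 = -548044*23² + 86 = -548044*529 + 86 = -259*1119364 + 86 = -289915276 + 86 = -289915190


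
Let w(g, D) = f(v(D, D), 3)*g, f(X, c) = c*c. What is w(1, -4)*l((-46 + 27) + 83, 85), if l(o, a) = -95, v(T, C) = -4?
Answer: -855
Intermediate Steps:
f(X, c) = c²
w(g, D) = 9*g (w(g, D) = 3²*g = 9*g)
w(1, -4)*l((-46 + 27) + 83, 85) = (9*1)*(-95) = 9*(-95) = -855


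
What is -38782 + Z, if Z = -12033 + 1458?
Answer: -49357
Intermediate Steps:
Z = -10575
-38782 + Z = -38782 - 10575 = -49357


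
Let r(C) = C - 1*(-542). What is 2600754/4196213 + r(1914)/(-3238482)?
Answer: 4206094558150/6794680134333 ≈ 0.61903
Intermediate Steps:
r(C) = 542 + C (r(C) = C + 542 = 542 + C)
2600754/4196213 + r(1914)/(-3238482) = 2600754/4196213 + (542 + 1914)/(-3238482) = 2600754*(1/4196213) + 2456*(-1/3238482) = 2600754/4196213 - 1228/1619241 = 4206094558150/6794680134333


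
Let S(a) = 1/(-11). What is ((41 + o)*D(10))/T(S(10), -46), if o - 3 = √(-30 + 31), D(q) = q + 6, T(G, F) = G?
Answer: -7920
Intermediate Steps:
S(a) = -1/11
D(q) = 6 + q
o = 4 (o = 3 + √(-30 + 31) = 3 + √1 = 3 + 1 = 4)
((41 + o)*D(10))/T(S(10), -46) = ((41 + 4)*(6 + 10))/(-1/11) = (45*16)*(-11) = 720*(-11) = -7920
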